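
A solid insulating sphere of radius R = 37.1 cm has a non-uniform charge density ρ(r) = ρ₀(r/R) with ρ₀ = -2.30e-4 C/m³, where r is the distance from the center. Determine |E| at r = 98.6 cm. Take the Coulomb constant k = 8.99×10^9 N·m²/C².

3.41×10^5 V/m

Use a concentric Gaussian sphere at r = 98.6 cm (r > R, all charge enclosed).
Q_enc = 4π ∫₀^R ρ₀(r'/R)^1 r'² dr' = 4πρ₀R³/4 = -3.69×10^-5 C.
By Gauss's law, ∮E·dA = E·4πr² = Q_enc/ε₀.
E = k|Q_enc|/r² = (8.99×10^9)(3.69×10^-5)/(0.986)² = 3.41×10^5 N/C.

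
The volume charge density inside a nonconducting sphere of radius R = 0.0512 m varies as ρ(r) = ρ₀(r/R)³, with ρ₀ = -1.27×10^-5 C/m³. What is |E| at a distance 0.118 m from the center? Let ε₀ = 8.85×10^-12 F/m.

By spherical symmetry E is radial; choose a Gaussian sphere of radius r = 0.118 m (r > R, all charge enclosed).
Q_enc = 4π ∫₀^R ρ₀(r'/R)^3 r'² dr' = 4πρ₀R³/6 = -3.57e-9 C.
Applying ∮E·dA = Q_enc/ε₀ with Φ = E(4πr²):
E = |Q_enc|/(4πε₀r²) = (3.57×10^-9)/(4π·8.85×10^-12·(0.118)²) = 2.31×10^3 N/C.

E ≈ 2.31×10^3 V/m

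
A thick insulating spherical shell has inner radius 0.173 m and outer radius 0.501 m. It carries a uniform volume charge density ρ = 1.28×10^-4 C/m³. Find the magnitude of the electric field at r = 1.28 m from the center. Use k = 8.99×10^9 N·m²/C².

Take a concentric spherical Gaussian surface of radius r = 1.28 m (r > 0.501 m, enclosing the whole shell).
Q_enc = ρ·(4π/3)(b³ − a³) = (1.28e-4)·(4π/3)·((0.501)³ − (0.173)³) = 6.465×10^-5 C.
Applying ∮E·dA = Q_enc/ε₀ with Φ = E(4πr²):
E = k|Q_enc|/r² = (8.99×10^9)(6.465×10^-5)/(1.28)² = 3.55e5 N/C.

|E| ≈ 3.55e5 N/C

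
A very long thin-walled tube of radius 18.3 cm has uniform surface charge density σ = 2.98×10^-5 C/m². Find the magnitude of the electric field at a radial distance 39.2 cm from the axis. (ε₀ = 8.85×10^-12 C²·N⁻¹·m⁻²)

By cylindrical symmetry E is radial; use a coaxial Gaussian cylinder of radius 39.2 cm and length L (r > 18.3 cm).
The whole shell is enclosed: λ_enc = σ·2πR = (2.98×10^-5)·2π·(0.183) = 3.426×10^-5 C/m.
Since E is radial and uniform over the curved surface, Φ = E·2πrL = Q_enc/ε₀ = λ_enc L/ε₀.
E = |λ_enc|/(2πε₀r) = (3.426e-5)/(2π·8.85×10^-12·0.392) = 1.57×10^6 N/C.

|E| = 1.57×10^6 N/C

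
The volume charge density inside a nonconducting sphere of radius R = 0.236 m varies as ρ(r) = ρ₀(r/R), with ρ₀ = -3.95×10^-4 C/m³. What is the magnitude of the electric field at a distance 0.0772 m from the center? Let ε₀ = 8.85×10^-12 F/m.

Take a concentric spherical Gaussian surface of radius r = 0.0772 m (r < R).
Q_enc = ∫₀^r ρ(r')·4πr'² dr' = (4πρ₀/R) ∫₀^r r'^3 dr' = 4πρ₀ r^4/(4·R) = -1.868e-7 C.
By Gauss's law, ∮E·dA = E·4πr² = Q_enc/ε₀.
E = |Q_enc|/(4πε₀r²) = (1.868e-7)/(4π·8.85×10^-12·(0.0772)²) = 2.82e5 N/C.

|E| = 2.82×10^5 V/m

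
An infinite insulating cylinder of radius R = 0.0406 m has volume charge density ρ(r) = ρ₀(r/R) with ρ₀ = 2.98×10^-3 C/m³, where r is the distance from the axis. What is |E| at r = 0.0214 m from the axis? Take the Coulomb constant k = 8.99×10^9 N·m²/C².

E ≈ 1.27×10^6 V/m

Coaxial Gaussian cylinder, radius r = 0.0214 m, length L (r < R).
Integrating ρ over the cross-section to radius r: λ_enc = (2πρ₀/R) ∫₀^r r'^2 dr' = 2πρ₀ r^3/(3·R) = 1.507e-6 C/m.
Gauss's law: E·2πrL = λ_enc L/ε₀.
E = 2k|λ_enc|/r = 2(8.99×10^9)(1.507e-6)/(0.0214) = 1.27×10^6 N/C.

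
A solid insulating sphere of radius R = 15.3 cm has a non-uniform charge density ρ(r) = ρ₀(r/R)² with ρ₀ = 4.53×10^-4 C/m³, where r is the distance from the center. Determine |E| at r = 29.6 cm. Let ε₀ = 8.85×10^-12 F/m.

Take a concentric spherical Gaussian surface of radius r = 29.6 cm (r > R, all charge enclosed).
Q_enc = 4π ∫₀^R ρ₀(r'/R)^2 r'² dr' = 4πρ₀R³/5 = 4.078e-6 C.
Since E is radial and uniform over the Gaussian sphere, Φ = E·4πr² = Q_enc/ε₀.
E = |Q_enc|/(4πε₀r²) = (4.078×10^-6)/(4π·8.85×10^-12·(0.296)²) = 4.18e5 N/C.

E = 4.18×10^5 N/C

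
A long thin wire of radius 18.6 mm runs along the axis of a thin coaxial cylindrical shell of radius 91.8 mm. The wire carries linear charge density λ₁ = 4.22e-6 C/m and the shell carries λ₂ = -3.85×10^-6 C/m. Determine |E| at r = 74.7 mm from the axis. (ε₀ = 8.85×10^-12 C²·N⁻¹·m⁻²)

|E| ≈ 1.02×10^6 N/C

Coaxial Gaussian cylinder, radius r = 74.7 mm, length L (between the conductors, 18.6 mm < r < 91.8 mm).
Only the inner wire is enclosed; the outer shell contributes nothing inside itself. λ_enc = λ₁ = 4.22×10^-6 C/m.
By Gauss's law (flux through the curved wall only), E·2πrL = λ_enc L/ε₀.
E = |λ_enc|/(2πε₀r) = (4.22×10^-6)/(2π·8.85×10^-12·0.0747) = 1.02×10^6 N/C.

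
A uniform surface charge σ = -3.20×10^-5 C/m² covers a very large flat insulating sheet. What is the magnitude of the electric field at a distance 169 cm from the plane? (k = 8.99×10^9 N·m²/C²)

1.81×10^6 N/C

Choose a cylindrical pillbox piercing the sheet, end faces (area A) parallel to it.
Flux Φ = 2EA and Q_enc = σA, so 2EA = σA/ε₀ ⇒ E = |σ|/(2ε₀), independent of distance.
E = 2πk|σ| = 2π(8.99×10^9)(3.20×10^-5) = 1.81×10^6 N/C.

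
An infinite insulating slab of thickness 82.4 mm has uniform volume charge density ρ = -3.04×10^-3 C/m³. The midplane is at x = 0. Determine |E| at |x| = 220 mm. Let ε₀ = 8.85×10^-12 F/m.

The point |x| = 220 mm lies outside the slab (half-thickness 0.0412 m). A symmetric pillbox spanning the full slab encloses Q_enc = ρ·d·A.
Flux = 2EA ⇒ E = |ρ|d/(2ε₀), independent of distance outside.
E = (3.04e-3)(0.0824)/(2·8.85×10^-12) = 1.42×10^7 N/C.

E = 1.42×10^7 V/m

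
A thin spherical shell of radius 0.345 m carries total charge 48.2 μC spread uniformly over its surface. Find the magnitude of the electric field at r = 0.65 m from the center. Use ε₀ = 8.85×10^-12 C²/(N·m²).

Take a concentric spherical Gaussian surface of radius r = 0.65 m (r > 0.345 m).
The entire shell is enclosed: Q_enc = 4.82×10^-5 C.
Applying ∮E·dA = Q_enc/ε₀ with Φ = E(4πr²):
E = |Q_enc|/(4πε₀r²) = (4.82e-5)/(4π·8.85×10^-12·(0.65)²) = 1.03×10^6 N/C.

E ≈ 1.03×10^6 V/m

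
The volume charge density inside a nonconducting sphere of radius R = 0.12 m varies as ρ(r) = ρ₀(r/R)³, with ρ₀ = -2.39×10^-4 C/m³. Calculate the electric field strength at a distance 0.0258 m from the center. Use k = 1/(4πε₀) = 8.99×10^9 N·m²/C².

Take a concentric spherical Gaussian surface of radius r = 0.0258 m (r < R).
Q_enc = ∫₀^r ρ(r')·4πr'² dr' = (4πρ₀/R³) ∫₀^r r'^5 dr' = 4πρ₀ r^6/(6·R³) = -8.543×10^-11 C.
Applying ∮E·dA = Q_enc/ε₀ with Φ = E(4πr²):
E = k|Q_enc|/r² = (8.99×10^9)(8.543×10^-11)/(0.0258)² = 1.15×10^3 N/C.

|E| ≈ 1.15×10^3 N/C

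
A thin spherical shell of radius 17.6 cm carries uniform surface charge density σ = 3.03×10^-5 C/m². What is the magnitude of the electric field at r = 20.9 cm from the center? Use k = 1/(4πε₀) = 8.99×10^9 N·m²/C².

|E| ≈ 2.43e6 N/C

By spherical symmetry E is radial; choose a Gaussian sphere of radius r = 20.9 cm (r > 17.6 cm).
The entire shell is enclosed: Q_enc = σ·4πR² = (3.03×10^-5)·4π·(0.176)² = 1.179×10^-5 C.
Applying ∮E·dA = Q_enc/ε₀ with Φ = E(4πr²):
E = k|Q_enc|/r² = (8.99×10^9)(1.179×10^-5)/(0.209)² = 2.43×10^6 N/C.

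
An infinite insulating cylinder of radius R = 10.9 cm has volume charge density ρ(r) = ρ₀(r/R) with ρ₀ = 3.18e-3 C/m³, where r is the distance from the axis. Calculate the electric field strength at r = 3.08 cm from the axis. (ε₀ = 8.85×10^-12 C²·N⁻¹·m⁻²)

Choose a coaxial cylinder of radius r = 3.08 cm (arbitrary length L) as the Gaussian surface (r < R).
Integrating ρ over the cross-section to radius r: λ_enc = (2πρ₀/R) ∫₀^r r'^2 dr' = 2πρ₀ r^3/(3·R) = 1.785e-6 C/m.
By Gauss's law (flux through the curved wall only), E·2πrL = λ_enc L/ε₀.
E = |λ_enc|/(2πε₀r) = (1.785×10^-6)/(2π·8.85×10^-12·0.0308) = 1.04×10^6 N/C.

E ≈ 1.04×10^6 V/m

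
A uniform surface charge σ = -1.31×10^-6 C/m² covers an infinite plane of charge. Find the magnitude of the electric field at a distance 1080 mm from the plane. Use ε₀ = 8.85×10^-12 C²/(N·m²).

E ≈ 7.40e4 N/C

By planar symmetry E is perpendicular to the sheet and uniform; use a Gaussian pillbox with flat faces of area A on each side of the sheet.
Flux Φ = 2EA and Q_enc = σA, so 2EA = σA/ε₀ ⇒ E = |σ|/(2ε₀), independent of distance.
E = |σ|/(2ε₀) = (1.31×10^-6)/(2·8.85×10^-12) = 7.40×10^4 N/C.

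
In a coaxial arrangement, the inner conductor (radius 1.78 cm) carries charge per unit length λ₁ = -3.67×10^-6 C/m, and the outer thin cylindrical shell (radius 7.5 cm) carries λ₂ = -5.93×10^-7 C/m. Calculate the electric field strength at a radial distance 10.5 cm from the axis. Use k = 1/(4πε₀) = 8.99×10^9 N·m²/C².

|E| = 7.30×10^5 V/m

Take a coaxial cylindrical Gaussian surface of radius r = 10.5 cm and length L (r > 7.5 cm, enclosing both).
λ_enc = λ₁ + λ₂ = (-3.67×10^-6) + (-5.93e-7) = -4.263×10^-6 C/m.
By Gauss's law (flux through the curved wall only), E·2πrL = λ_enc L/ε₀.
E = 2k|λ_enc|/r = 2(8.99×10^9)(4.263×10^-6)/(0.105) = 7.30e5 N/C.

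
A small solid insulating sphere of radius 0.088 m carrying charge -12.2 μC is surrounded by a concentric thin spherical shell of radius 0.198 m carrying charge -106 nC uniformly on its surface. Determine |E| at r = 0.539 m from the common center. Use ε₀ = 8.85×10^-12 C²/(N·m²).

Symmetry ⇒ E = E(r) r̂. Gaussian sphere of radius r = 0.539 m (r > 0.198 m, enclosing both).
Q_enc = (-12.2 μC) + (-106 nC) = -1.231×10^-5 C.
Gauss's law: E·4πr² = Q_enc/ε₀.
E = |Q_enc|/(4πε₀r²) = (1.231×10^-5)/(4π·8.85×10^-12·(0.539)²) = 3.81e5 N/C.

3.81e5 N/C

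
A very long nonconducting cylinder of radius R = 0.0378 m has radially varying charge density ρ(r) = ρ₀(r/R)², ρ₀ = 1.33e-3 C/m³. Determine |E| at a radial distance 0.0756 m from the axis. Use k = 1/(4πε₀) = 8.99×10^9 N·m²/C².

E ≈ 7.10×10^5 N/C

Take a coaxial cylindrical Gaussian surface of radius r = 0.0756 m and length L (r > R, full charge per length enclosed).
λ_enc = 2π ∫₀^R ρ₀(r'/R)^2 r' dr' = 2πρ₀R²/4 = 2.985×10^-6 C/m.
Gauss's law: E·2πrL = λ_enc L/ε₀.
E = 2k|λ_enc|/r = 2(8.99×10^9)(2.985e-6)/(0.0756) = 7.10e5 N/C.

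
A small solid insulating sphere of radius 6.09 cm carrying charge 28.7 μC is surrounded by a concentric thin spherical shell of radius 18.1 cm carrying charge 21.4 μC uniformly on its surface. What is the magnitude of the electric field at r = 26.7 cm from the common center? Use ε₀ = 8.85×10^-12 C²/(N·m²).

E ≈ 6.32×10^6 N/C

Use a concentric Gaussian sphere at r = 26.7 cm (r > 18.1 cm, enclosing both).
Q_enc = (28.7 μC) + (21.4 μC) = 5.01e-5 C.
Applying ∮E·dA = Q_enc/ε₀ with Φ = E(4πr²):
E = |Q_enc|/(4πε₀r²) = (5.01e-5)/(4π·8.85×10^-12·(0.267)²) = 6.32×10^6 N/C.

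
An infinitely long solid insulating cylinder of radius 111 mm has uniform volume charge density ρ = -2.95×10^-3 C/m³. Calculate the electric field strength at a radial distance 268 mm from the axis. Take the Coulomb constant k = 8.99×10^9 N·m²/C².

E ≈ 7.66×10^6 N/C

Take a coaxial cylindrical Gaussian surface of radius r = 268 mm and length L (r > 111 mm, full cross-section enclosed).
λ_enc = ρ·πR² = (-2.95e-3)π(0.111)² = -1.142e-4 C/m.
Gauss's law: E·2πrL = λ_enc L/ε₀.
E = 2k|λ_enc|/r = 2(8.99×10^9)(1.142×10^-4)/(0.268) = 7.66e6 N/C.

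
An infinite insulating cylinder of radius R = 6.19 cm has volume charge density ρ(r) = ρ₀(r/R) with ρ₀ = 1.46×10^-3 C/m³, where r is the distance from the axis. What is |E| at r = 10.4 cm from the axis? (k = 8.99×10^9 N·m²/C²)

E = 2.03×10^6 V/m

By cylindrical symmetry E is radial; use a coaxial Gaussian cylinder of radius 10.4 cm and length L (r > R, full charge per length enclosed).
λ_enc = 2π ∫₀^R ρ₀(r'/R)^1 r' dr' = 2πρ₀R²/3 = 1.172×10^-5 C/m.
Gauss's law: E·2πrL = λ_enc L/ε₀.
E = 2k|λ_enc|/r = 2(8.99×10^9)(1.172×10^-5)/(0.104) = 2.03e6 N/C.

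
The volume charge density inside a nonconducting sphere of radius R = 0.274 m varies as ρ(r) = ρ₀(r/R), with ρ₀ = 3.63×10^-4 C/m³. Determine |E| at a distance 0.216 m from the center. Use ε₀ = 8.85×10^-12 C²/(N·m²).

Take a concentric spherical Gaussian surface of radius r = 0.216 m (r < R).
Integrate the density: Q_enc = 4π ∫₀^r ρ₀(r'/R)^1 r'² dr' = 4πρ₀ r^4/(4·R) = 9.06e-6 C.
Gauss's law: E·4πr² = Q_enc/ε₀.
E = |Q_enc|/(4πε₀r²) = (9.06e-6)/(4π·8.85×10^-12·(0.216)²) = 1.75e6 N/C.

1.75×10^6 N/C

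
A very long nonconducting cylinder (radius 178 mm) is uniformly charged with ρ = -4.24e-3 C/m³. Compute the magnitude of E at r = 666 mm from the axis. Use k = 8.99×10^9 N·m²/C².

E ≈ 1.14×10^7 V/m

By cylindrical symmetry E is radial; use a coaxial Gaussian cylinder of radius 666 mm and length L (r > 178 mm, full cross-section enclosed).
λ_enc = ρ·πR² = (-4.24e-3)π(0.178)² = -4.22×10^-4 C/m.
Applying ∮E·dA = Q_enc/ε₀ with the end caps contributing no flux:
E = 2k|λ_enc|/r = 2(8.99×10^9)(4.22×10^-4)/(0.666) = 1.14e7 N/C.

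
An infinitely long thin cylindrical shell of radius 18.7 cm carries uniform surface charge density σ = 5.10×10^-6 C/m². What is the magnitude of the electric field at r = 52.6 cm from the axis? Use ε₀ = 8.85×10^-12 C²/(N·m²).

Take a coaxial cylindrical Gaussian surface of radius r = 52.6 cm and length L (r > 18.7 cm).
The whole shell is enclosed: λ_enc = σ·2πR = (5.10×10^-6)·2π·(0.187) = 5.992e-6 C/m.
By Gauss's law (flux through the curved wall only), E·2πrL = λ_enc L/ε₀.
E = |λ_enc|/(2πε₀r) = (5.992×10^-6)/(2π·8.85×10^-12·0.526) = 2.05×10^5 N/C.

|E| = 2.05e5 V/m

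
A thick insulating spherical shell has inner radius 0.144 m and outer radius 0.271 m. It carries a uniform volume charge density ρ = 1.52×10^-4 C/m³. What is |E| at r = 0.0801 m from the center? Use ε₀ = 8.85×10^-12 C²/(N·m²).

|E| = 0 V/m

Take a concentric spherical Gaussian surface of radius r = 0.0801 m (r < 0.144 m, inside the empty cavity).
No charge is enclosed, so by Gauss's law E·4πr² = 0 ⇒ E = 0.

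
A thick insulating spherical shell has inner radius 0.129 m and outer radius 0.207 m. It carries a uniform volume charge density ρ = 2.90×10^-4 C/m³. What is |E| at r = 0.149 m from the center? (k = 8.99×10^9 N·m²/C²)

E ≈ 5.71×10^5 N/C

Take a concentric spherical Gaussian surface of radius r = 0.149 m (within the shell material, 0.129 m < r < 0.207 m).
Enclosed charge is the volume from a to r: Q_enc = (4π/3)ρ(r³ − a³) = 1.411e-6 C.
Since E is radial and uniform over the Gaussian sphere, Φ = E·4πr² = Q_enc/ε₀.
E = k|Q_enc|/r² = (8.99×10^9)(1.411×10^-6)/(0.149)² = 5.71×10^5 N/C.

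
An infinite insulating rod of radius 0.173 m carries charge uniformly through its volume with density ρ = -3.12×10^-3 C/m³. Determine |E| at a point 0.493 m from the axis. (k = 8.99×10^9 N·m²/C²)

|E| ≈ 1.07e7 V/m

By cylindrical symmetry E is radial; use a coaxial Gaussian cylinder of radius 0.493 m and length L (r > 0.173 m, full cross-section enclosed).
λ_enc = ρ·πR² = (-3.12×10^-3)π(0.173)² = -2.934×10^-4 C/m.
By Gauss's law (flux through the curved wall only), E·2πrL = λ_enc L/ε₀.
E = 2k|λ_enc|/r = 2(8.99×10^9)(2.934×10^-4)/(0.493) = 1.07e7 N/C.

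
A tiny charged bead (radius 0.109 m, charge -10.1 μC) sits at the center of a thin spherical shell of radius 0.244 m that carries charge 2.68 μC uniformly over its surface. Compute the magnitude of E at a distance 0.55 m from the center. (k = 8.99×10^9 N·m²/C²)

Use a concentric Gaussian sphere at r = 0.55 m (r > 0.244 m, enclosing both).
Q_enc = (-10.1 μC) + (2.68 μC) = -7.42×10^-6 C.
Applying ∮E·dA = Q_enc/ε₀ with Φ = E(4πr²):
E = k|Q_enc|/r² = (8.99×10^9)(7.42e-6)/(0.55)² = 2.21e5 N/C.

E ≈ 2.21×10^5 V/m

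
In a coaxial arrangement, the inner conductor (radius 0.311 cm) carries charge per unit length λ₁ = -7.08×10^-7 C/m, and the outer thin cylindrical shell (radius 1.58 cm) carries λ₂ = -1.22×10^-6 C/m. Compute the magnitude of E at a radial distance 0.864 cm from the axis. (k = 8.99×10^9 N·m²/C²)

|E| = 1.47e6 N/C

Take a coaxial cylindrical Gaussian surface of radius r = 0.864 cm and length L (between the conductors, 0.311 cm < r < 1.58 cm).
The shell at 1.58 cm lies outside the Gaussian surface, so λ_enc = λ₁ = -7.08×10^-7 C/m.
Gauss's law: E·2πrL = λ_enc L/ε₀.
E = 2k|λ_enc|/r = 2(8.99×10^9)(7.08e-7)/(0.00864) = 1.47e6 N/C.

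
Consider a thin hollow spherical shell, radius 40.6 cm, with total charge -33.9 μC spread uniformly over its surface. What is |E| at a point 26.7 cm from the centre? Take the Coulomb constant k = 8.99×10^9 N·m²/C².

|E| = 0 N/C

Take a concentric spherical Gaussian surface of radius r = 26.7 cm (inside the shell, r < 40.6 cm).
No charge lies within this surface, so Q_enc = 0 and Gauss's law gives E·4πr² = 0 ⇒ E = 0.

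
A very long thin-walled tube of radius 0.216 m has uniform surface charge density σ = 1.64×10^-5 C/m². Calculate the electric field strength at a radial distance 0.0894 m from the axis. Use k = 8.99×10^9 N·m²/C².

Choose a coaxial cylinder of radius r = 0.0894 m (arbitrary length L) as the Gaussian surface (r < 0.216 m, inside the shell).
No charge is enclosed, so Gauss's law gives E·2πrL = 0 ⇒ E = 0.

E = 0 (no enclosed charge)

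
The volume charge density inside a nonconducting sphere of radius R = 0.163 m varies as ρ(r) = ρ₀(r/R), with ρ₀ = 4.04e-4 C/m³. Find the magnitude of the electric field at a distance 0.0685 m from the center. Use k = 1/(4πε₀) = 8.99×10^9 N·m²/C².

|E| = 3.28×10^5 V/m

Take a concentric spherical Gaussian surface of radius r = 0.0685 m (r < R).
Integrate the density: Q_enc = 4π ∫₀^r ρ₀(r'/R)^1 r'² dr' = 4πρ₀ r^4/(4·R) = 1.714×10^-7 C.
By Gauss's law, ∮E·dA = E·4πr² = Q_enc/ε₀.
E = k|Q_enc|/r² = (8.99×10^9)(1.714×10^-7)/(0.0685)² = 3.28×10^5 N/C.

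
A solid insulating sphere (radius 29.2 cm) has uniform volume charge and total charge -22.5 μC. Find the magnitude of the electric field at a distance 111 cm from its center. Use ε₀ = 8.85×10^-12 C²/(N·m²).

Use a concentric Gaussian sphere at r = 111 cm (r > R, so the entire charge is enclosed).
Q_enc = -22.5 μC = -2.25e-5 C.
Since E is radial and uniform over the Gaussian sphere, Φ = E·4πr² = Q_enc/ε₀.
E = |Q_enc|/(4πε₀r²) = (2.25e-5)/(4π·8.85×10^-12·(1.11)²) = 1.64×10^5 N/C.

|E| = 1.64×10^5 V/m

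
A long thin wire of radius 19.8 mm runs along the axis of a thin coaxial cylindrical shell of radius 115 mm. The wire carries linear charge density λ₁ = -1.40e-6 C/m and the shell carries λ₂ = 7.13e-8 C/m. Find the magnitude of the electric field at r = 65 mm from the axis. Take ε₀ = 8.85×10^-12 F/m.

Take a coaxial cylindrical Gaussian surface of radius r = 65 mm and length L (between the conductors, 19.8 mm < r < 115 mm).
Only the inner wire is enclosed; the outer shell contributes nothing inside itself. λ_enc = λ₁ = -1.40×10^-6 C/m.
Gauss's law: E·2πrL = λ_enc L/ε₀.
E = |λ_enc|/(2πε₀r) = (1.40×10^-6)/(2π·8.85×10^-12·0.065) = 3.87×10^5 N/C.

3.87e5 V/m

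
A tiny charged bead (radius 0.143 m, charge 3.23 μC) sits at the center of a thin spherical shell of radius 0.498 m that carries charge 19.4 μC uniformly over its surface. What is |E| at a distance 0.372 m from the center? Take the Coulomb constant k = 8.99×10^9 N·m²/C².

Use a concentric Gaussian sphere at r = 0.372 m (between the bodies, 0.143 m < r < 0.498 m).
Only the inner charge is enclosed; the outer shell contributes nothing inside itself. Q_enc = 3.23 μC = 3.23e-6 C.
Applying ∮E·dA = Q_enc/ε₀ with Φ = E(4πr²):
E = k|Q_enc|/r² = (8.99×10^9)(3.23×10^-6)/(0.372)² = 2.10e5 N/C.

E ≈ 2.10e5 V/m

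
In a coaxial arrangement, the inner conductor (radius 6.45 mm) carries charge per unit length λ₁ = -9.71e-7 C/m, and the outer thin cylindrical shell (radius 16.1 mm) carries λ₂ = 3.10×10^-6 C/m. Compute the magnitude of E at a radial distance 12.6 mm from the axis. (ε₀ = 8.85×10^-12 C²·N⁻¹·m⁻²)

|E| = 1.39×10^6 N/C

By cylindrical symmetry E is radial; use a coaxial Gaussian cylinder of radius 12.6 mm and length L (between the conductors, 6.45 mm < r < 16.1 mm).
The shell at 16.1 mm lies outside the Gaussian surface, so λ_enc = λ₁ = -9.71×10^-7 C/m.
Since E is radial and uniform over the curved surface, Φ = E·2πrL = Q_enc/ε₀ = λ_enc L/ε₀.
E = |λ_enc|/(2πε₀r) = (9.71e-7)/(2π·8.85×10^-12·0.0126) = 1.39×10^6 N/C.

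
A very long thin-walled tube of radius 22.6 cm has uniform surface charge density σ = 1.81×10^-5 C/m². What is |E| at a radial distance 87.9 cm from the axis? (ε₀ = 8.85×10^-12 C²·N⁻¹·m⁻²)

|E| = 5.26e5 N/C

Choose a coaxial cylinder of radius r = 87.9 cm (arbitrary length L) as the Gaussian surface (r > 22.6 cm).
The whole shell is enclosed: λ_enc = σ·2πR = (1.81×10^-5)·2π·(0.226) = 2.57×10^-5 C/m.
Applying ∮E·dA = Q_enc/ε₀ with the end caps contributing no flux:
E = |λ_enc|/(2πε₀r) = (2.57×10^-5)/(2π·8.85×10^-12·0.879) = 5.26×10^5 N/C.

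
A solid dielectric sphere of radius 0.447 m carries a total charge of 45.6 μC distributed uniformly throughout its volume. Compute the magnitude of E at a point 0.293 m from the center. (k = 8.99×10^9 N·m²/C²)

1.34e6 V/m

Take a concentric spherical Gaussian surface of radius r = 0.293 m (r < R).
Only the charge within r is enclosed: Q_enc = Q·(r/R)³ = (45.6 μC)·(0.293 m/0.447 m)³ = 1.284×10^-5 C.
By Gauss's law, ∮E·dA = E·4πr² = Q_enc/ε₀.
E = k|Q_enc|/r² = (8.99×10^9)(1.284×10^-5)/(0.293)² = 1.34e6 N/C.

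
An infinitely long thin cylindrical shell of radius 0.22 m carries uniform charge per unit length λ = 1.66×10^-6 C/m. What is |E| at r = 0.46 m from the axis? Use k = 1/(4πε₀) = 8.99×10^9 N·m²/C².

|E| ≈ 6.49×10^4 V/m

Choose a coaxial cylinder of radius r = 0.46 m (arbitrary length L) as the Gaussian surface (r > 0.22 m).
The full line charge is enclosed: λ_enc = 1.66×10^-6 C/m.
By Gauss's law (flux through the curved wall only), E·2πrL = λ_enc L/ε₀.
E = 2k|λ_enc|/r = 2(8.99×10^9)(1.66×10^-6)/(0.46) = 6.49e4 N/C.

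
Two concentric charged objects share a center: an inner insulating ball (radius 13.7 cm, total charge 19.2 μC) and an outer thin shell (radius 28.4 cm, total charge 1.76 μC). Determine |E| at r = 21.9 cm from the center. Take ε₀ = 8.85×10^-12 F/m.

E = 3.60×10^6 N/C

Take a concentric spherical Gaussian surface of radius r = 21.9 cm (between the bodies, 13.7 cm < r < 28.4 cm).
Only the inner charge is enclosed; the outer shell contributes nothing inside itself. Q_enc = 19.2 μC = 1.92e-5 C.
By Gauss's law, ∮E·dA = E·4πr² = Q_enc/ε₀.
E = |Q_enc|/(4πε₀r²) = (1.92×10^-5)/(4π·8.85×10^-12·(0.219)²) = 3.60×10^6 N/C.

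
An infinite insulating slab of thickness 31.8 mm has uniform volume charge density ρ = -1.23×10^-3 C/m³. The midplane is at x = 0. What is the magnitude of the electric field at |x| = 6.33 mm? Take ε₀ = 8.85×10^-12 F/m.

E ≈ 8.80×10^5 V/m

By symmetry E is perpendicular to the slab. A Gaussian pillbox from −6.33 mm to +6.33 mm (face area A) lies entirely within the slab.
Q_enc = ρ·(2x)·A and flux = 2EA, so 2EA = 2ρxA/ε₀ ⇒ E = |ρ|x/ε₀.
E = (1.23×10^-3)(0.00633)/(8.85×10^-12) = 8.80×10^5 N/C.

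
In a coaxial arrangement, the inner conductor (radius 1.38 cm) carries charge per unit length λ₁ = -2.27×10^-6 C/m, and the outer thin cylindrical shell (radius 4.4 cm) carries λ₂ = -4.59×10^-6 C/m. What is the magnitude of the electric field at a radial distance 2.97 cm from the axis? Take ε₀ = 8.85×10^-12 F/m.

|E| ≈ 1.37×10^6 V/m

By cylindrical symmetry E is radial; use a coaxial Gaussian cylinder of radius 2.97 cm and length L (between the conductors, 1.38 cm < r < 4.4 cm).
Only the inner wire is enclosed; the outer shell contributes nothing inside itself. λ_enc = λ₁ = -2.27e-6 C/m.
Gauss's law: E·2πrL = λ_enc L/ε₀.
E = |λ_enc|/(2πε₀r) = (2.27×10^-6)/(2π·8.85×10^-12·0.0297) = 1.37×10^6 N/C.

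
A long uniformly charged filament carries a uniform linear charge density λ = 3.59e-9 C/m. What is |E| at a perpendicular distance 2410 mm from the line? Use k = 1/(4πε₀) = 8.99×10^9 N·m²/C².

26.8 N/C

Take a coaxial cylindrical Gaussian surface of radius r = 2410 mm and length L.
Q_enc = λL, so λ_enc = 3.59e-9 C/m.
By Gauss's law (flux through the curved wall only), E·2πrL = λ_enc L/ε₀.
E = 2k|λ_enc|/r = 2(8.99×10^9)(3.59×10^-9)/(2.41) = 26.8 N/C.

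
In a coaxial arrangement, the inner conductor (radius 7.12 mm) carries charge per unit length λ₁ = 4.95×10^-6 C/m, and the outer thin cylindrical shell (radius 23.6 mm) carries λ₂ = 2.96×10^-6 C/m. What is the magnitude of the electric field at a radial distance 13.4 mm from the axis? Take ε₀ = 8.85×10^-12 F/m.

E ≈ 6.64×10^6 N/C

By cylindrical symmetry E is radial; use a coaxial Gaussian cylinder of radius 13.4 mm and length L (between the conductors, 7.12 mm < r < 23.6 mm).
Only the inner wire is enclosed; the outer shell contributes nothing inside itself. λ_enc = λ₁ = 4.95×10^-6 C/m.
Applying ∮E·dA = Q_enc/ε₀ with the end caps contributing no flux:
E = |λ_enc|/(2πε₀r) = (4.95×10^-6)/(2π·8.85×10^-12·0.0134) = 6.64e6 N/C.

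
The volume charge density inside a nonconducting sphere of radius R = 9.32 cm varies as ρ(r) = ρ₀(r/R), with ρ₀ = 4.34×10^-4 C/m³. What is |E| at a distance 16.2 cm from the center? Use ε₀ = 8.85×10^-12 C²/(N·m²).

By spherical symmetry E is radial; choose a Gaussian sphere of radius r = 16.2 cm (r > R, all charge enclosed).
Q_enc = 4π ∫₀^R ρ₀(r'/R)^1 r'² dr' = 4πρ₀R³/4 = 1.104×10^-6 C.
By Gauss's law, ∮E·dA = E·4πr² = Q_enc/ε₀.
E = |Q_enc|/(4πε₀r²) = (1.104×10^-6)/(4π·8.85×10^-12·(0.162)²) = 3.78×10^5 N/C.

E = 3.78e5 V/m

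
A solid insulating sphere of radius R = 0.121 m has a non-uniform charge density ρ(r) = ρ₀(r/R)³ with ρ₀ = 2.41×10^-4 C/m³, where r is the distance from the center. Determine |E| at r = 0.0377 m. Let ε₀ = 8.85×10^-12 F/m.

|E| = 5.18e3 N/C

Take a concentric spherical Gaussian surface of radius r = 0.0377 m (r < R).
Q_enc = ∫₀^r ρ(r')·4πr'² dr' = (4πρ₀/R³) ∫₀^r r'^5 dr' = 4πρ₀ r^6/(6·R³) = 8.18×10^-10 C.
Gauss's law: E·4πr² = Q_enc/ε₀.
E = |Q_enc|/(4πε₀r²) = (8.18×10^-10)/(4π·8.85×10^-12·(0.0377)²) = 5.18×10^3 N/C.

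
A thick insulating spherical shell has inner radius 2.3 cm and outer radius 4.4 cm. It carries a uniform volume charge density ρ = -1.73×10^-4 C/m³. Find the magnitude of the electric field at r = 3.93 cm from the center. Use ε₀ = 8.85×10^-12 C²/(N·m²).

Symmetry ⇒ E = E(r) r̂. Gaussian sphere of radius r = 3.93 cm (within the shell material, 2.3 cm < r < 4.4 cm).
Only the shell between 2.3 cm and r is enclosed: Q_enc = ρ·(4π/3)(r³ − a³) = (-1.73e-4)·(4π/3)·((0.0393)³ − (0.023)³) = -3.517×10^-8 C.
Gauss's law: E·4πr² = Q_enc/ε₀.
E = |Q_enc|/(4πε₀r²) = (3.517e-8)/(4π·8.85×10^-12·(0.0393)²) = 2.05×10^5 N/C.

2.05e5 V/m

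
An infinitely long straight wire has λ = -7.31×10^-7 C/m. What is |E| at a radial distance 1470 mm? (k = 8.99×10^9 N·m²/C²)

|E| ≈ 8.94×10^3 V/m

Take a coaxial cylindrical Gaussian surface of radius r = 1470 mm and length L.
Q_enc = λL, so λ_enc = -7.31×10^-7 C/m.
Gauss's law: E·2πrL = λ_enc L/ε₀.
E = 2k|λ_enc|/r = 2(8.99×10^9)(7.31×10^-7)/(1.47) = 8.94×10^3 N/C.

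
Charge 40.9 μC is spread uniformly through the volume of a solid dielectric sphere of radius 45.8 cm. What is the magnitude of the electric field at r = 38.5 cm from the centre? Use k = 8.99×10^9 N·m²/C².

Symmetry ⇒ E = E(r) r̂. Gaussian sphere of radius r = 38.5 cm (r < R).
For a uniform sphere the enclosed fraction is (r/R)³, so Q_enc = (40.9 μC)(0.385/0.458)³ = 2.429e-5 C.
Gauss's law: E·4πr² = Q_enc/ε₀.
E = k|Q_enc|/r² = (8.99×10^9)(2.429×10^-5)/(0.385)² = 1.47×10^6 N/C.

|E| = 1.47×10^6 N/C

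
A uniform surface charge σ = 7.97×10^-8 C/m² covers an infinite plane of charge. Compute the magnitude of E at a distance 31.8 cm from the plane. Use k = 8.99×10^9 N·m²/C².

|E| = 4.50×10^3 N/C

By planar symmetry E is perpendicular to the sheet and uniform; use a Gaussian pillbox with flat faces of area A on each side of the sheet.
Only the two end caps contribute flux: Φ = 2EA. With Q_enc = σA, Gauss's law gives E = |σ|/(2ε₀).
E = 2πk|σ| = 2π(8.99×10^9)(7.97×10^-8) = 4.50×10^3 N/C.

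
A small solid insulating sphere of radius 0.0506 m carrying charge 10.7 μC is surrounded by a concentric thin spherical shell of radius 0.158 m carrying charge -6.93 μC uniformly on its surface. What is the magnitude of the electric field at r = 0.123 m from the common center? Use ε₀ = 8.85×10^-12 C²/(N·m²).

E = 6.36×10^6 N/C

Use a concentric Gaussian sphere at r = 0.123 m (between the bodies, 0.0506 m < r < 0.158 m).
Only the inner charge is enclosed; the outer shell contributes nothing inside itself. Q_enc = 10.7 μC = 1.07×10^-5 C.
Gauss's law: E·4πr² = Q_enc/ε₀.
E = |Q_enc|/(4πε₀r²) = (1.07e-5)/(4π·8.85×10^-12·(0.123)²) = 6.36×10^6 N/C.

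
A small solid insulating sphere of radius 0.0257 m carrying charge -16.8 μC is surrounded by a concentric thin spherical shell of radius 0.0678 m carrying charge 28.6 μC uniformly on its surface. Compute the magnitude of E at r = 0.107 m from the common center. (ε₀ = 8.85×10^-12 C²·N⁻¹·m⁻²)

By spherical symmetry E is radial; choose a Gaussian sphere of radius r = 0.107 m (r > 0.0678 m, enclosing both).
Q_enc = (-16.8 μC) + (28.6 μC) = 1.18e-5 C.
Applying ∮E·dA = Q_enc/ε₀ with Φ = E(4πr²):
E = |Q_enc|/(4πε₀r²) = (1.18e-5)/(4π·8.85×10^-12·(0.107)²) = 9.27×10^6 N/C.

E = 9.27×10^6 N/C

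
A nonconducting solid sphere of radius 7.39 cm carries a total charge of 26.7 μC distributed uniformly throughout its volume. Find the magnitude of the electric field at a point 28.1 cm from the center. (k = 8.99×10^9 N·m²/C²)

|E| = 3.04e6 V/m

Use a concentric Gaussian sphere at r = 28.1 cm (r > R, so the entire charge is enclosed).
Q_enc = 26.7 μC = 2.67×10^-5 C.
Applying ∮E·dA = Q_enc/ε₀ with Φ = E(4πr²):
E = k|Q_enc|/r² = (8.99×10^9)(2.67×10^-5)/(0.281)² = 3.04e6 N/C.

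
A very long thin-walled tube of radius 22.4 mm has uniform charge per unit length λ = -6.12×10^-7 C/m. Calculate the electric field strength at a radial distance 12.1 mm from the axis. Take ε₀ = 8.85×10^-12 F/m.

Take a coaxial cylindrical Gaussian surface of radius r = 12.1 mm and length L (r < 22.4 mm, inside the shell).
All the surface charge lies outside this cylinder: Q_enc = 0, hence E = 0.

E = 0 (no enclosed charge)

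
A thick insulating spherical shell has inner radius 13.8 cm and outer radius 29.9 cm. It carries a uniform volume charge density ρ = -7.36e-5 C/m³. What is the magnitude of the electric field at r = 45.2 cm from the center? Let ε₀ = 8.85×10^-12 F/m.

3.27×10^5 N/C

Use a concentric Gaussian sphere at r = 45.2 cm (r > 29.9 cm, enclosing the whole shell).
Q_enc = ρ·(4π/3)(b³ − a³) = (-7.36e-5)·(4π/3)·((0.299)³ − (0.138)³) = -7.431×10^-6 C.
Gauss's law: E·4πr² = Q_enc/ε₀.
E = |Q_enc|/(4πε₀r²) = (7.431e-6)/(4π·8.85×10^-12·(0.452)²) = 3.27×10^5 N/C.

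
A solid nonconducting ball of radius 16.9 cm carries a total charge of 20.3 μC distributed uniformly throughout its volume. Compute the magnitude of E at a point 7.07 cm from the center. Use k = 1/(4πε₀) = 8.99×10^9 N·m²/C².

Take a concentric spherical Gaussian surface of radius r = 7.07 cm (r < R).
For a uniform sphere the enclosed fraction is (r/R)³, so Q_enc = (20.3 μC)(0.0707/0.169)³ = 1.486×10^-6 C.
Since E is radial and uniform over the Gaussian sphere, Φ = E·4πr² = Q_enc/ε₀.
E = k|Q_enc|/r² = (8.99×10^9)(1.486×10^-6)/(0.0707)² = 2.67×10^6 N/C.

|E| ≈ 2.67×10^6 N/C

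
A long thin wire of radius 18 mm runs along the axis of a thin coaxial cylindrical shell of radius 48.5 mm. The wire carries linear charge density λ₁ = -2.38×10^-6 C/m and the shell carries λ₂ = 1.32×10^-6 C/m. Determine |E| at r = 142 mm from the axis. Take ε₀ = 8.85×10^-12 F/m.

Choose a coaxial cylinder of radius r = 142 mm (arbitrary length L) as the Gaussian surface (r > 48.5 mm, enclosing both).
λ_enc = λ₁ + λ₂ = (-2.38×10^-6) + (1.32×10^-6) = -1.06e-6 C/m.
Applying ∮E·dA = Q_enc/ε₀ with the end caps contributing no flux:
E = |λ_enc|/(2πε₀r) = (1.06e-6)/(2π·8.85×10^-12·0.142) = 1.34×10^5 N/C.

|E| = 1.34e5 V/m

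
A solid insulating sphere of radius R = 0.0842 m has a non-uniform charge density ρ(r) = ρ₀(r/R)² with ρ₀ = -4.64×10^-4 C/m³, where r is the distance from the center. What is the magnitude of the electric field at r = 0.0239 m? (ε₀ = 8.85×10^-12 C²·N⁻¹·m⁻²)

Take a concentric spherical Gaussian surface of radius r = 0.0239 m (r < R).
Q_enc = ∫₀^r ρ(r')·4πr'² dr' = (4πρ₀/R²) ∫₀^r r'^4 dr' = 4πρ₀ r^5/(5·R²) = -1.283×10^-9 C.
Gauss's law: E·4πr² = Q_enc/ε₀.
E = |Q_enc|/(4πε₀r²) = (1.283×10^-9)/(4π·8.85×10^-12·(0.0239)²) = 2.02×10^4 N/C.

|E| ≈ 2.02×10^4 N/C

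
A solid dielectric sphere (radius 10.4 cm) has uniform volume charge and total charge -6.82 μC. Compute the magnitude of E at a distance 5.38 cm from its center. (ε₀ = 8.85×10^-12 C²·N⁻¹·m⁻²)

Use a concentric Gaussian sphere at r = 5.38 cm (r < R).
For a uniform sphere the enclosed fraction is (r/R)³, so Q_enc = (-6.82 μC)(0.0538/0.104)³ = -9.441×10^-7 C.
Since E is radial and uniform over the Gaussian sphere, Φ = E·4πr² = Q_enc/ε₀.
E = |Q_enc|/(4πε₀r²) = (9.441×10^-7)/(4π·8.85×10^-12·(0.0538)²) = 2.93×10^6 N/C.

|E| ≈ 2.93×10^6 V/m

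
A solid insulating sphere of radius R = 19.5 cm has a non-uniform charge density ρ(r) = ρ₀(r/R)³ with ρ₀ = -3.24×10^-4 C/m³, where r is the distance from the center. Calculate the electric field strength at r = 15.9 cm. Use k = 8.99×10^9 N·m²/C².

E = 5.26×10^5 N/C

By spherical symmetry E is radial; choose a Gaussian sphere of radius r = 15.9 cm (r < R).
Q_enc = ∫₀^r ρ(r')·4πr'² dr' = (4πρ₀/R³) ∫₀^r r'^5 dr' = 4πρ₀ r^6/(6·R³) = -1.479e-6 C.
Since E is radial and uniform over the Gaussian sphere, Φ = E·4πr² = Q_enc/ε₀.
E = k|Q_enc|/r² = (8.99×10^9)(1.479e-6)/(0.159)² = 5.26e5 N/C.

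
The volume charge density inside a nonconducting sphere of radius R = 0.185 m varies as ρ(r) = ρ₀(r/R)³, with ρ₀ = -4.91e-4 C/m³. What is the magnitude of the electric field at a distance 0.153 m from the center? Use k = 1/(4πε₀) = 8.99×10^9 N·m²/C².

8.00×10^5 N/C

Use a concentric Gaussian sphere at r = 0.153 m (r < R).
Q_enc = ∫₀^r ρ(r')·4πr'² dr' = (4πρ₀/R³) ∫₀^r r'^5 dr' = 4πρ₀ r^6/(6·R³) = -2.083×10^-6 C.
Since E is radial and uniform over the Gaussian sphere, Φ = E·4πr² = Q_enc/ε₀.
E = k|Q_enc|/r² = (8.99×10^9)(2.083×10^-6)/(0.153)² = 8.00×10^5 N/C.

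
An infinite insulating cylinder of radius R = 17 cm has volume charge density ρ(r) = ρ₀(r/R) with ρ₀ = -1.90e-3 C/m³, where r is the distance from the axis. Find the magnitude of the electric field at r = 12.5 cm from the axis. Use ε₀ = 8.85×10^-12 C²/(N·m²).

E = 6.58×10^6 V/m

Choose a coaxial cylinder of radius r = 12.5 cm (arbitrary length L) as the Gaussian surface (r < R).
Integrating ρ over the cross-section to radius r: λ_enc = (2πρ₀/R) ∫₀^r r'^2 dr' = 2πρ₀ r^3/(3·R) = -4.572×10^-5 C/m.
Gauss's law: E·2πrL = λ_enc L/ε₀.
E = |λ_enc|/(2πε₀r) = (4.572×10^-5)/(2π·8.85×10^-12·0.125) = 6.58×10^6 N/C.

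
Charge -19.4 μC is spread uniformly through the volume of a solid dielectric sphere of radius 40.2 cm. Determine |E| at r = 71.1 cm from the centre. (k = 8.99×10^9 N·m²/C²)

3.45e5 V/m

Symmetry ⇒ E = E(r) r̂. Gaussian sphere of radius r = 71.1 cm (r > R, so the entire charge is enclosed).
Q_enc = -19.4 μC = -1.94×10^-5 C.
Since E is radial and uniform over the Gaussian sphere, Φ = E·4πr² = Q_enc/ε₀.
E = k|Q_enc|/r² = (8.99×10^9)(1.94e-5)/(0.711)² = 3.45×10^5 N/C.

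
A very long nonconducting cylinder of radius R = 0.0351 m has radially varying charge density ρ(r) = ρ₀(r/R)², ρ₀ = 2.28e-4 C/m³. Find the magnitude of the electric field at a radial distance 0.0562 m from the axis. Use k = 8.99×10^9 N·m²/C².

1.41e5 V/m

Choose a coaxial cylinder of radius r = 0.0562 m (arbitrary length L) as the Gaussian surface (r > R, full charge per length enclosed).
λ_enc = 2π ∫₀^R ρ₀(r'/R)^2 r' dr' = 2πρ₀R²/4 = 4.412e-7 C/m.
Gauss's law: E·2πrL = λ_enc L/ε₀.
E = 2k|λ_enc|/r = 2(8.99×10^9)(4.412e-7)/(0.0562) = 1.41e5 N/C.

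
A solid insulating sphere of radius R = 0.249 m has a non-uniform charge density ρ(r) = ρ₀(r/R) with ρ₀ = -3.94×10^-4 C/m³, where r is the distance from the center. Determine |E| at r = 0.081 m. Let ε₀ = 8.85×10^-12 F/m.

2.93×10^5 N/C

By spherical symmetry E is radial; choose a Gaussian sphere of radius r = 0.081 m (r < R).
Integrate the density: Q_enc = 4π ∫₀^r ρ₀(r'/R)^1 r'² dr' = 4πρ₀ r^4/(4·R) = -2.14×10^-7 C.
Applying ∮E·dA = Q_enc/ε₀ with Φ = E(4πr²):
E = |Q_enc|/(4πε₀r²) = (2.14×10^-7)/(4π·8.85×10^-12·(0.081)²) = 2.93×10^5 N/C.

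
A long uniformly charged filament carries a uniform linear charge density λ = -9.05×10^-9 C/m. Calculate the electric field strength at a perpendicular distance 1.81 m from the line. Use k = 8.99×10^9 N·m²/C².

|E| ≈ 89.9 V/m

Coaxial Gaussian cylinder, radius r = 1.81 m, length L.
Q_enc = λL, so λ_enc = -9.05×10^-9 C/m.
Gauss's law: E·2πrL = λ_enc L/ε₀.
E = 2k|λ_enc|/r = 2(8.99×10^9)(9.05e-9)/(1.81) = 89.9 N/C.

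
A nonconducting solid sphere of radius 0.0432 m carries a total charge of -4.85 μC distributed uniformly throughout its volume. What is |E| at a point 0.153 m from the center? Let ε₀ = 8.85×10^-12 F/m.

E = 1.86×10^6 N/C

Take a concentric spherical Gaussian surface of radius r = 0.153 m (r > R, so the entire charge is enclosed).
Q_enc = -4.85 μC = -4.85e-6 C.
By Gauss's law, ∮E·dA = E·4πr² = Q_enc/ε₀.
E = |Q_enc|/(4πε₀r²) = (4.85×10^-6)/(4π·8.85×10^-12·(0.153)²) = 1.86×10^6 N/C.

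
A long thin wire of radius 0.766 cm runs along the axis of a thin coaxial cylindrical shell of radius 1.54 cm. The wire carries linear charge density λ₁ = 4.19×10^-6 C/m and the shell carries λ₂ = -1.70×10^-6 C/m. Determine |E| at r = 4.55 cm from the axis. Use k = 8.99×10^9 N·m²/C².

Choose a coaxial cylinder of radius r = 4.55 cm (arbitrary length L) as the Gaussian surface (r > 1.54 cm, enclosing both).
λ_enc = λ₁ + λ₂ = (4.19×10^-6) + (-1.70e-6) = 2.49×10^-6 C/m.
Gauss's law: E·2πrL = λ_enc L/ε₀.
E = 2k|λ_enc|/r = 2(8.99×10^9)(2.49e-6)/(0.0455) = 9.84×10^5 N/C.

E ≈ 9.84×10^5 N/C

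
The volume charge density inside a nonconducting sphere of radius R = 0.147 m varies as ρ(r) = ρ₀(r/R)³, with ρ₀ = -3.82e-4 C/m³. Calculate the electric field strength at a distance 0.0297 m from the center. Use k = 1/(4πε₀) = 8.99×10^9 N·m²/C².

Take a concentric spherical Gaussian surface of radius r = 0.0297 m (r < R).
Q_enc = ∫₀^r ρ(r')·4πr'² dr' = (4πρ₀/R³) ∫₀^r r'^5 dr' = 4πρ₀ r^6/(6·R³) = -1.729e-10 C.
Applying ∮E·dA = Q_enc/ε₀ with Φ = E(4πr²):
E = k|Q_enc|/r² = (8.99×10^9)(1.729e-10)/(0.0297)² = 1.76×10^3 N/C.

E ≈ 1.76×10^3 N/C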